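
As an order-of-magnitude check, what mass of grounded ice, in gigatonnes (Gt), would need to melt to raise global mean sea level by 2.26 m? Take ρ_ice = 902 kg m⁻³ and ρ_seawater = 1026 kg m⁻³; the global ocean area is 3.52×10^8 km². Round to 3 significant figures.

≈ 8.16×10^5 Gt

Required water volume = Δh × A = 2.26 m × 3.52×10^14 m² = 7.955×10^14 m³.
ρ_w = 1026 kg m⁻³, so the mass of water = 7.955×10^14 m³ × 1026 kg m⁻³ = 8.162×10^17 kg = 8.16×10^5 Gt (and the same mass of ice, by conservation).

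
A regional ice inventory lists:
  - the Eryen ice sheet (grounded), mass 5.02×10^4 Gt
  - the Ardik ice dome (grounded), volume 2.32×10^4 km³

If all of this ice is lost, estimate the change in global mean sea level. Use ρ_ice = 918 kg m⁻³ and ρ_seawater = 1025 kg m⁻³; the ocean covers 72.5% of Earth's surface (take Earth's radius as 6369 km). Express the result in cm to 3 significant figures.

Eryen: 5.02×10^4 Gt = 5.020×10^16 kg; dividing by ρ_w = 1025 kg m⁻³ gives 4.898×10^13 m³ of water.
Ardik: 2.32×10^4 km³ × (918/1025) = 2.078×10^4 km³ of water.
Total added water ≈ 6.975×10^13 m³ over 3.70×10^14 m² → Δh = 0.189 m = 18.9 cm.

≈ 18.9 cm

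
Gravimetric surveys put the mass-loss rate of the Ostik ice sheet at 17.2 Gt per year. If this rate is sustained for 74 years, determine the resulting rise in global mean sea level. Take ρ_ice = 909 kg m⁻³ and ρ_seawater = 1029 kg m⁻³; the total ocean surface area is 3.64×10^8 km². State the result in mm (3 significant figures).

Total mass lost = 17.2 Gt/yr × 74 yr = 1273 Gt = 1.273×10^15 kg.
ρ_w = 1029 kg m⁻³, so water volume = 1.273×10^15 / 1029 = 1.237×10^12 m³.
Δh = 1.237×10^12 / 3.64×10^14 = 3.40×10^-3 m = 3.40 mm.

≈ 3.40 mm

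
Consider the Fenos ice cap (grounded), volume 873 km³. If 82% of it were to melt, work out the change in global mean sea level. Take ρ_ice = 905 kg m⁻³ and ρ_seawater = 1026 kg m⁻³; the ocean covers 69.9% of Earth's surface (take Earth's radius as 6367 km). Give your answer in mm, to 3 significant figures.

≈ 1.77 mm

Fenos: 0.82 × 873 km³ × (905/1026) = 631.4 km³ of water.
Spread over 3.56×10^14 m² of ocean, Δh = 6.314×10^11 / 3.56×10^14 = 1.77×10^-3 m = 1.77 mm.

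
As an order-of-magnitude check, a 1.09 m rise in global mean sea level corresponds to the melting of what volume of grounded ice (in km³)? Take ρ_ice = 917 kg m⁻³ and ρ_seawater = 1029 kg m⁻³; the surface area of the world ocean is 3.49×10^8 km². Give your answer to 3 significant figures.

≈ 4.27×10^5 km³

Required water volume = Δh × A = 1.09 m × 3.49×10^14 m² = 3.804×10^14 m³ = 3.804×10^5 km³.
Ice volume = water volume × ρ_w/ρ_ice = 3.804×10^5 × 1029/917 = 4.27×10^5 km³.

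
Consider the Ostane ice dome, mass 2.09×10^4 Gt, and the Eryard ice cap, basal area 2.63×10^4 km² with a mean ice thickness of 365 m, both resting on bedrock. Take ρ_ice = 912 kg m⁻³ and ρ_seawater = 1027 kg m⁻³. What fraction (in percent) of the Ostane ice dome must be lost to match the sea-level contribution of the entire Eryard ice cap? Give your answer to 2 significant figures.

Equal sea-level rise means equal mass of meltwater, i.e. equal mass of ice lost.
Ice mass of Eryard: 8.755×10^15 kg; ice mass of Ostane: 2.090×10^16 kg.
Fraction required = 8.755×10^15 / 2.090×10^16 = 0.419 → 42 %.

≈ 42 %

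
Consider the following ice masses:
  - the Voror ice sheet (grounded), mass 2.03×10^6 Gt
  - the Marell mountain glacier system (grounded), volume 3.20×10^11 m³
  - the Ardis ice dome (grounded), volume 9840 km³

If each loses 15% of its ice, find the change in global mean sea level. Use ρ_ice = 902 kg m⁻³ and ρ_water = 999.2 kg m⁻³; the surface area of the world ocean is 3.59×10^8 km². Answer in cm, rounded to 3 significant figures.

Voror: 0.15 × 2.03×10^6 Gt = 3.045×10^17 kg; dividing by ρ_w = 999.2 kg m⁻³ gives 3.047×10^14 m³ of water.
Marell: 0.15 × 3.20×10^11 m³ × (902/999.2) = 4.333×10^10 m³ of water.
Ardis: 0.15 × 9840 km³ × (902/999.2) = 1332 km³ of water.
Total added water ≈ 3.061×10^14 m³ over 3.59×10^14 m² → Δh = 0.853 m = 85.3 cm.

≈ 85.3 cm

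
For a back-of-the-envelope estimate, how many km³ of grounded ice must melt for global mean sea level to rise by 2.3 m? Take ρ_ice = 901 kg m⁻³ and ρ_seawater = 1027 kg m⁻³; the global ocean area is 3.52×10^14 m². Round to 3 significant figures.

≈ 9.23×10^5 km³

Required water volume = Δh × A = 2.3 m × 3.52×10^14 m² = 8.096×10^14 m³ = 8.096×10^5 km³.
Ice volume = water volume × ρ_w/ρ_ice = 8.096×10^5 × 1027/901 = 9.23×10^5 km³.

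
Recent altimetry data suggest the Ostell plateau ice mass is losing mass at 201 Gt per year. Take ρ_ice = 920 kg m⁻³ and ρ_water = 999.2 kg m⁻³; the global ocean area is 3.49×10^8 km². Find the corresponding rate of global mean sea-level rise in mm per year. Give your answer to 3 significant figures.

ρ_w = 999.2 kg m⁻³. Annual water volume added = 201 Gt / ρ_w = 2.010×10^14 kg / 999.2 kg m⁻³ = 2.012×10^11 m³.
Δh per year = 2.012×10^11 / 3.49×10^14 = 5.76×10^-4 m = 0.576 mm.

≈ 0.576 mm/yr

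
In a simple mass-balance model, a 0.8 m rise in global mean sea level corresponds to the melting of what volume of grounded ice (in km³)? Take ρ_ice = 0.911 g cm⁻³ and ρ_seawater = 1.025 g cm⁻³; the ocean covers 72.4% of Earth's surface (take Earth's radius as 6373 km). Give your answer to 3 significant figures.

≈ 3.33×10^5 km³

Required water volume = Δh × A = 0.8 m × 3.70×10^14 m² = 2.956×10^14 m³ = 2.956×10^5 km³.
Ice volume = water volume × ρ_w/ρ_ice = 2.956×10^5 × 1025/911 = 3.33×10^5 km³.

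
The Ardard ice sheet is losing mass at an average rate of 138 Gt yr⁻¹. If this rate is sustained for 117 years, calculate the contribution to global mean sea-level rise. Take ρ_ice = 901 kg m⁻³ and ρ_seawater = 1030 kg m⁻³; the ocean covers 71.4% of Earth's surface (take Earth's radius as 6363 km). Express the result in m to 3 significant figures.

Total mass lost = 138 Gt/yr × 117 yr = 1.615×10^4 Gt = 1.615×10^16 kg.
ρ_w = 1030 kg m⁻³, so water volume = 1.615×10^16 / 1030 = 1.568×10^13 m³.
Δh = 1.568×10^13 / 3.63×10^14 = 0.0432 m.

≈ 0.0432 m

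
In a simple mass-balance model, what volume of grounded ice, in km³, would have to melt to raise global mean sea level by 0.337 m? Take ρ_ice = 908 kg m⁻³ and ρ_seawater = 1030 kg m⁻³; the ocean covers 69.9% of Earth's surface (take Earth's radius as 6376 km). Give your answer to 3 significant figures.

≈ 1.37×10^5 km³

Required water volume = Δh × A = 0.337 m × 3.57×10^14 m² = 1.203×10^14 m³ = 1.203×10^5 km³.
Ice volume = water volume × ρ_w/ρ_ice = 1.203×10^5 × 1030/908 = 1.37×10^5 km³.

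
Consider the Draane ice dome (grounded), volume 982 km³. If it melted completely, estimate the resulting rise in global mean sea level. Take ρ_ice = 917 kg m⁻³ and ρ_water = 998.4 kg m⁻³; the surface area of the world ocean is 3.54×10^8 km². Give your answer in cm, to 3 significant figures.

Draane: 982 km³ × (917/998.4) = 901.9 km³ of water.
Spread over 3.54×10^14 m² of ocean, Δh = 9.019×10^11 / 3.54×10^14 = 2.55×10^-3 m = 0.255 cm.

≈ 0.255 cm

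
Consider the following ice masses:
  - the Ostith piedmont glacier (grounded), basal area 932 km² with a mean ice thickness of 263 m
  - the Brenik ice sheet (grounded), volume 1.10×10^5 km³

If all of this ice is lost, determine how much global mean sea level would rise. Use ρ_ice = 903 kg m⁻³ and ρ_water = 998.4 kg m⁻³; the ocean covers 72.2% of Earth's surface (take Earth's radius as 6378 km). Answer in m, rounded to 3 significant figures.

Ostith: ice volume = 932 km² × 263 m = 245.1 km³; 245.1 × (903/998.4) = 221.7 km³ of water.
Brenik: 1.10×10^5 km³ × (903/998.4) = 9.949×10^4 km³ of water.
Total added water ≈ 9.971×10^13 m³ over 3.69×10^14 m² → Δh = 0.270 m.

≈ 0.270 m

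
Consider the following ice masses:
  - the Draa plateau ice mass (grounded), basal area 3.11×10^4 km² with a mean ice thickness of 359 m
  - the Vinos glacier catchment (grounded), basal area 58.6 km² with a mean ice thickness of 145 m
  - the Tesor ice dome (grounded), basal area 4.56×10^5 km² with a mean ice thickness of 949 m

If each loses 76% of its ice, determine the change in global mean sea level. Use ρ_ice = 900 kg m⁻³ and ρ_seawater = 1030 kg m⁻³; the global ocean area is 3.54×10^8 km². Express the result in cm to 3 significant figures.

Draa: ice volume = 3.11×10^4 km² × 359 m = 1.116×10^4 km³; 0.76 × 1.116×10^4 × (900/1030) = 7414 km³ of water.
Vinos: ice volume = 58.6 km² × 145 m = 8.497 km³; 0.76 × 8.497 × (900/1030) = 5.643 km³ of water.
Tesor: ice volume = 4.56×10^5 km² × 949 m = 4.327×10^5 km³; 0.76 × 4.327×10^5 × (900/1030) = 2.874×10^5 km³ of water.
Total added water ≈ 2.948×10^14 m³ over 3.54×10^14 m² → Δh = 0.833 m = 83.3 cm.

≈ 83.3 cm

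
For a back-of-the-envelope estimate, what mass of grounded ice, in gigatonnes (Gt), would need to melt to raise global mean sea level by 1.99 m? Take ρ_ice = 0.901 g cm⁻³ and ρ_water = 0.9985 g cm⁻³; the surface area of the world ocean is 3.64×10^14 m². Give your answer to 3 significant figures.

≈ 7.23×10^5 Gt

Required water volume = Δh × A = 1.99 m × 3.64×10^14 m² = 7.244×10^14 m³.
ρ_w = 0.9985 g cm⁻³ = 998.5 kg m⁻³, so the mass of water = 7.244×10^14 m³ × 998.5 kg m⁻³ = 7.233×10^17 kg = 7.23×10^5 Gt (and the same mass of ice, by conservation).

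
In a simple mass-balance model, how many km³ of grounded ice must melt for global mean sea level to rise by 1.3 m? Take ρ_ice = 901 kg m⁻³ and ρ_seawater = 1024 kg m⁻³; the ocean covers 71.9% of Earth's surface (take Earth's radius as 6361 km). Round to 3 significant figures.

≈ 5.40×10^5 km³

Required water volume = Δh × A = 1.3 m × 3.66×10^14 m² = 4.753×10^14 m³ = 4.753×10^5 km³.
Ice volume = water volume × ρ_w/ρ_ice = 4.753×10^5 × 1024/901 = 5.40×10^5 km³.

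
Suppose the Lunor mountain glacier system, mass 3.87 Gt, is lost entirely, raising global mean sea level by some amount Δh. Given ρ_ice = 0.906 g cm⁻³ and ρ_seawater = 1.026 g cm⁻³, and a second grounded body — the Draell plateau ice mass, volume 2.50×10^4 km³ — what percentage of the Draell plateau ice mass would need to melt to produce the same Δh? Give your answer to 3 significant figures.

Equal sea-level rise means equal mass of meltwater, i.e. equal mass of ice lost.
Ice mass of Lunor: 3.870×10^12 kg; ice mass of Draell: 2.265×10^16 kg.
Fraction required = 3.870×10^12 / 2.265×10^16 = 1.71×10^-4 → 0.0171 %.

≈ 0.0171 %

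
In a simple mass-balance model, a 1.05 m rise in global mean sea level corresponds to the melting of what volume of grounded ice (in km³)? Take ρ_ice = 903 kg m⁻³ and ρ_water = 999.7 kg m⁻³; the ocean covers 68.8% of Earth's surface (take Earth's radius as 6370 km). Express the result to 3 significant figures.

≈ 4.08×10^5 km³

Required water volume = Δh × A = 1.05 m × 3.51×10^14 m² = 3.684×10^14 m³ = 3.684×10^5 km³.
Ice volume = water volume × ρ_w/ρ_ice = 3.684×10^5 × 999.7/903 = 4.08×10^5 km³.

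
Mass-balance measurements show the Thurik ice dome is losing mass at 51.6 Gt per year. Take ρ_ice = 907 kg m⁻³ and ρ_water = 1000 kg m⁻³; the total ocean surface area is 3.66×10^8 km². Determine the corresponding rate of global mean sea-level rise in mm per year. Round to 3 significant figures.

≈ 0.141 mm/yr

ρ_w = 1000 kg m⁻³. Annual water volume added = 51.6 Gt / ρ_w = 5.160×10^13 kg / 1000 kg m⁻³ = 5.160×10^10 m³.
Δh per year = 5.160×10^10 / 3.66×10^14 = 1.41×10^-4 m = 0.141 mm.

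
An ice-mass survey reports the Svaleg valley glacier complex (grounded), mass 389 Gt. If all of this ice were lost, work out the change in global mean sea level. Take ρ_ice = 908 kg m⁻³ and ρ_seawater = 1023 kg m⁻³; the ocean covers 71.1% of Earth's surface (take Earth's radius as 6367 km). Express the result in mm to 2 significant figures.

Svaleg: 389 Gt = 3.890×10^14 kg; dividing by ρ_w = 1023 kg m⁻³ gives 3.803×10^11 m³ of water.
Spread over 3.62×10^14 m² of ocean, Δh = 3.803×10^11 / 3.62×10^14 = 1.05×10^-3 m = 1.0 mm.

≈ 1.0 mm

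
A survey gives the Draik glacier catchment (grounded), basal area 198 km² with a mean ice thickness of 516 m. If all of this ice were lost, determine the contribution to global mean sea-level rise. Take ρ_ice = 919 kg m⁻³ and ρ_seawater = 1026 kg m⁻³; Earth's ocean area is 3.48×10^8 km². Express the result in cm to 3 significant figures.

≈ 0.0263 cm

Draik: ice volume = 198 km² × 516 m = 102.2 km³; 102.2 × (919/1026) = 91.51 km³ of water.
Spread over 3.48×10^14 m² of ocean, Δh = 9.151×10^10 / 3.48×10^14 = 2.63×10^-4 m = 0.0263 cm.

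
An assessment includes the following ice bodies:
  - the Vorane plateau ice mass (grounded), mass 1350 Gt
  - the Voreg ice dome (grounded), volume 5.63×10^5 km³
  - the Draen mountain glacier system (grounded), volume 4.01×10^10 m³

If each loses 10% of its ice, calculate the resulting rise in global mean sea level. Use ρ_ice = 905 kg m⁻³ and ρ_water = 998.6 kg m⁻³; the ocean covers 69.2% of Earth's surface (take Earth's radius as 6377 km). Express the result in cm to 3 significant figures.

Vorane: 0.1 × 1350 Gt = 1.350×10^14 kg; dividing by ρ_w = 998.6 kg m⁻³ gives 1.352×10^11 m³ of water.
Voreg: 0.1 × 5.63×10^5 km³ × (905/998.6) = 5.102×10^4 km³ of water.
Draen: 0.1 × 4.01×10^10 m³ × (905/998.6) = 3.634×10^9 m³ of water.
Total added water ≈ 5.116×10^13 m³ over 3.54×10^14 m² → Δh = 0.145 m = 14.5 cm.

≈ 14.5 cm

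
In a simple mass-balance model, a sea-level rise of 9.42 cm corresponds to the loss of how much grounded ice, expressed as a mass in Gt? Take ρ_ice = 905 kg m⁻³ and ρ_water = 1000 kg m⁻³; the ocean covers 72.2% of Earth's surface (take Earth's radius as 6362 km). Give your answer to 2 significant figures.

≈ 3.5×10^4 Gt

Required water volume = Δh × A = 0.0942 m × 3.67×10^14 m² = 3.459×10^13 m³.
ρ_w = 1000 kg m⁻³, so the mass of water = 3.459×10^13 m³ × 1000 kg m⁻³ = 3.459×10^16 kg = 3.5×10^4 Gt (and the same mass of ice, by conservation).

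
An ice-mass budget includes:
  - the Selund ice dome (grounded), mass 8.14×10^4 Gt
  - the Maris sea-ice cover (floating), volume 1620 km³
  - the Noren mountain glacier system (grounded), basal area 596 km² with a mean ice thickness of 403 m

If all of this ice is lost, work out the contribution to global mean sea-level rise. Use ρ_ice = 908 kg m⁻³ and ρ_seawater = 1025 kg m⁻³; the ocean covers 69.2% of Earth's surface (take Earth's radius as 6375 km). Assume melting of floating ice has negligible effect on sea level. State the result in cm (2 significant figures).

Selund: 8.14×10^4 Gt = 8.140×10^16 kg; dividing by ρ_w = 1025 kg m⁻³ gives 7.941×10^13 m³ of water.
The Maris sea-ice cover is floating and already displaces its own weight of water, so its melt adds essentially nothing to sea level.
Noren: ice volume = 596 km² × 403 m = 240.2 km³; 240.2 × (908/1025) = 212.8 km³ of water.
Total added water ≈ 7.963×10^13 m³ over 3.53×10^14 m² → Δh = 0.225 m = 23 cm.

≈ 23 cm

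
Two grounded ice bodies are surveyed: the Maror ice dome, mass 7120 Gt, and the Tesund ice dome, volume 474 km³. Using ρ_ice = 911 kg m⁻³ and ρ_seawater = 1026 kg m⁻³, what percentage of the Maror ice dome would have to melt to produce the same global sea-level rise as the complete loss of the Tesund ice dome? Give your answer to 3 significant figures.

≈ 6.06 %

Equal sea-level rise means equal mass of meltwater, i.e. equal mass of ice lost.
Ice mass of Tesund: 4.318×10^14 kg; ice mass of Maror: 7.120×10^15 kg.
Fraction required = 4.318×10^14 / 7.120×10^15 = 0.0606 → 6.06 %.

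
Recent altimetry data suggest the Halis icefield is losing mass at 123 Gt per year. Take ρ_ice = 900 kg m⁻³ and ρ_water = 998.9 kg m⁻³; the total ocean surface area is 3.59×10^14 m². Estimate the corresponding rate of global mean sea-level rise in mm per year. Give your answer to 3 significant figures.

≈ 0.343 mm/yr

ρ_w = 998.9 kg m⁻³. Annual water volume added = 123 Gt / ρ_w = 1.230×10^14 kg / 998.9 kg m⁻³ = 1.231×10^11 m³.
Δh per year = 1.231×10^11 / 3.59×10^14 = 3.43×10^-4 m = 0.343 mm.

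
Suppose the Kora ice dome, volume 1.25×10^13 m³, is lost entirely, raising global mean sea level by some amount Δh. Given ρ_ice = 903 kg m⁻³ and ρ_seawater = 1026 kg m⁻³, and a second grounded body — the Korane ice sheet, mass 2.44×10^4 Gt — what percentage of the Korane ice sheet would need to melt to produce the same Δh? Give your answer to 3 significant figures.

Equal sea-level rise means equal mass of meltwater, i.e. equal mass of ice lost.
Ice mass of Kora: 1.129×10^16 kg; ice mass of Korane: 2.440×10^16 kg.
Fraction required = 1.129×10^16 / 2.440×10^16 = 0.463 → 46.3 %.

≈ 46.3 %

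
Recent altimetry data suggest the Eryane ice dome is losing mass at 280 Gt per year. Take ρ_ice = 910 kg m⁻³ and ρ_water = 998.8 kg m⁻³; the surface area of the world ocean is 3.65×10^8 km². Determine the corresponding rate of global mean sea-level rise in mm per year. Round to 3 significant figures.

ρ_w = 998.8 kg m⁻³. Annual water volume added = 280 Gt / ρ_w = 2.800×10^14 kg / 998.8 kg m⁻³ = 2.803×10^11 m³.
Δh per year = 2.803×10^11 / 3.65×10^14 = 7.68×10^-4 m = 0.768 mm.

≈ 0.768 mm/yr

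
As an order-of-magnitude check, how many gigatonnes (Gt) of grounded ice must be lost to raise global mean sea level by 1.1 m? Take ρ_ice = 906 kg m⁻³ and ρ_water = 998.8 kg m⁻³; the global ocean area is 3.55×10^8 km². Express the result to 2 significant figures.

≈ 3.9×10^5 Gt

Required water volume = Δh × A = 1.1 m × 3.55×10^14 m² = 3.905×10^14 m³.
ρ_w = 998.8 kg m⁻³, so the mass of water = 3.905×10^14 m³ × 998.8 kg m⁻³ = 3.900×10^17 kg = 3.9×10^5 Gt (and the same mass of ice, by conservation).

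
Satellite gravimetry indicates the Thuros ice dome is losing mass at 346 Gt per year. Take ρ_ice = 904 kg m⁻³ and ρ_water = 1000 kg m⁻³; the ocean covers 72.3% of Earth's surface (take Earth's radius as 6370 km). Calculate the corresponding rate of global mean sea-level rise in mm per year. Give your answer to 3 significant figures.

ρ_w = 1000 kg m⁻³. Annual water volume added = 346 Gt / ρ_w = 3.460×10^14 kg / 1000 kg m⁻³ = 3.460×10^11 m³.
Δh per year = 3.460×10^11 / 3.69×10^14 = 9.39×10^-4 m = 0.939 mm.

≈ 0.939 mm/yr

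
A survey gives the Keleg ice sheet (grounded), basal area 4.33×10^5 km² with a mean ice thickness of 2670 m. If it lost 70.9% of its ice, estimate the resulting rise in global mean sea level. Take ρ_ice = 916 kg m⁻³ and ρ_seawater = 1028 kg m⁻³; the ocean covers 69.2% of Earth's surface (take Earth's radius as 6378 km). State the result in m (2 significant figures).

Keleg: ice volume = 4.33×10^5 km² × 2670 m = 1.156×10^6 km³; 0.709 × 1.156×10^6 × (916/1028) = 7.304×10^5 km³ of water.
Spread over 3.54×10^14 m² of ocean, Δh = 7.304×10^14 / 3.54×10^14 = 2.06 m.

≈ 2.1 m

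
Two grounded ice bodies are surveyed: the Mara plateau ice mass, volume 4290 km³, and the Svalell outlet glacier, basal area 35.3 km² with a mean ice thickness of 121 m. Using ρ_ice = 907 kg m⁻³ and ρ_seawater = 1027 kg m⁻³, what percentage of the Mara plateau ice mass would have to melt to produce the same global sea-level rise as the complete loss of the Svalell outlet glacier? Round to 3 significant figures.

Equal sea-level rise means equal mass of meltwater, i.e. equal mass of ice lost.
Ice mass of Svalell: 3.874×10^12 kg; ice mass of Mara: 3.891×10^15 kg.
Fraction required = 3.874×10^12 / 3.891×10^15 = 9.96×10^-4 → 0.0996 %.

≈ 0.0996 %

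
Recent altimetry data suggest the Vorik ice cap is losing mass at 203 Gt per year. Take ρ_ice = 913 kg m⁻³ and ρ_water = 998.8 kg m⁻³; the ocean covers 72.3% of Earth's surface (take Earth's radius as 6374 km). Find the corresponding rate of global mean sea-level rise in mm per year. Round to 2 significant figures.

ρ_w = 998.8 kg m⁻³. Annual water volume added = 203 Gt / ρ_w = 2.030×10^14 kg / 998.8 kg m⁻³ = 2.032×10^11 m³.
Δh per year = 2.032×10^11 / 3.69×10^14 = 5.51×10^-4 m = 0.55 mm.

≈ 0.55 mm/yr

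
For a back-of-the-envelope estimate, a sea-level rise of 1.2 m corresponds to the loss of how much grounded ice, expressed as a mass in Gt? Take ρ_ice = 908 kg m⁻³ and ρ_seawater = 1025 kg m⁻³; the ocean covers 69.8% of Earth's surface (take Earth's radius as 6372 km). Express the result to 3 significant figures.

Required water volume = Δh × A = 1.2 m × 3.56×10^14 m² = 4.274×10^14 m³.
ρ_w = 1025 kg m⁻³, so the mass of water = 4.274×10^14 m³ × 1025 kg m⁻³ = 4.380×10^17 kg = 4.38×10^5 Gt (and the same mass of ice, by conservation).

≈ 4.38×10^5 Gt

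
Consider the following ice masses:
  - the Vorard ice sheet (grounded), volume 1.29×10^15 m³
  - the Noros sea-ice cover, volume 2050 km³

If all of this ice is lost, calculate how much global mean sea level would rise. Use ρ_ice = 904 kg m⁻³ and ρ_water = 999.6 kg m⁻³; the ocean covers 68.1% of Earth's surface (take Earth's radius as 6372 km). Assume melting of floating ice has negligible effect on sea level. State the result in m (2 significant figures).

Vorard: 1.29×10^15 m³ × (904/999.6) = 1.167×10^15 m³ of water.
The Noros sea-ice cover is floating and already displaces its own weight of water, so its melt adds essentially nothing to sea level.
Total added water ≈ 1.167×10^15 m³ over 3.47×10^14 m² → Δh = 3.36 m.

≈ 3.4 m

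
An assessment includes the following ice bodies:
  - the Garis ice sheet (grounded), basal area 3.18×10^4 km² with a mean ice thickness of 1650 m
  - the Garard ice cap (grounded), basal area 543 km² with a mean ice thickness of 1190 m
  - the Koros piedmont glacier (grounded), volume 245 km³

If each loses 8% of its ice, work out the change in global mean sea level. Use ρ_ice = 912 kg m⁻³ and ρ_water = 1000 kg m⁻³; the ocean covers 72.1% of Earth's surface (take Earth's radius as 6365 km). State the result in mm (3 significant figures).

≈ 10.6 mm

Garis: ice volume = 3.18×10^4 km² × 1650 m = 5.247×10^4 km³; 0.08 × 5.247×10^4 × (912/1000) = 3828 km³ of water.
Garard: ice volume = 543 km² × 1190 m = 646.2 km³; 0.08 × 646.2 × (912/1000) = 47.14 km³ of water.
Koros: 0.08 × 245 km³ × (912/1000) = 17.88 km³ of water.
Total added water ≈ 3.893×10^12 m³ over 3.67×10^14 m² → Δh = 0.0106 m = 10.6 mm.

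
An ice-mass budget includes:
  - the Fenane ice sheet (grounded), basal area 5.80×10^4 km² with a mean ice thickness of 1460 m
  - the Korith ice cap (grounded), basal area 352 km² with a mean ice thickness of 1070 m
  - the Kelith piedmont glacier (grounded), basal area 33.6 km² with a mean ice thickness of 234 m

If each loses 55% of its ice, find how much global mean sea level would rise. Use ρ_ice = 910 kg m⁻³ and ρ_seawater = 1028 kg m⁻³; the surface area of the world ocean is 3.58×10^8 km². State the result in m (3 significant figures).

≈ 0.116 m

Fenane: ice volume = 5.80×10^4 km² × 1460 m = 8.468×10^4 km³; 0.55 × 8.468×10^4 × (910/1028) = 4.123×10^4 km³ of water.
Korith: ice volume = 352 km² × 1070 m = 376.6 km³; 0.55 × 376.6 × (910/1028) = 183.4 km³ of water.
Kelith: ice volume = 33.6 km² × 234 m = 7.862 km³; 0.55 × 7.862 × (910/1028) = 3.828 km³ of water.
Total added water ≈ 4.142×10^13 m³ over 3.58×10^14 m² → Δh = 0.116 m.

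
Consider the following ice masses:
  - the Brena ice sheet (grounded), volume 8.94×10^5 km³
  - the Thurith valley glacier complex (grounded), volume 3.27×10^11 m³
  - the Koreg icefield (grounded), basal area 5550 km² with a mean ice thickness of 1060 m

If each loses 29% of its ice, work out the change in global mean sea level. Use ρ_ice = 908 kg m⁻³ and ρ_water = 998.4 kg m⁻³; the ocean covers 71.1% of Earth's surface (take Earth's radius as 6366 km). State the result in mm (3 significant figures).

Brena: 0.29 × 8.94×10^5 km³ × (908/998.4) = 2.358×10^5 km³ of water.
Thurith: 0.29 × 3.27×10^11 m³ × (908/998.4) = 8.624×10^10 m³ of water.
Koreg: ice volume = 5550 km² × 1060 m = 5883 km³; 0.29 × 5883 × (908/998.4) = 1552 km³ of water.
Total added water ≈ 2.374×10^14 m³ over 3.62×10^14 m² → Δh = 0.656 m = 656 mm.

≈ 656 mm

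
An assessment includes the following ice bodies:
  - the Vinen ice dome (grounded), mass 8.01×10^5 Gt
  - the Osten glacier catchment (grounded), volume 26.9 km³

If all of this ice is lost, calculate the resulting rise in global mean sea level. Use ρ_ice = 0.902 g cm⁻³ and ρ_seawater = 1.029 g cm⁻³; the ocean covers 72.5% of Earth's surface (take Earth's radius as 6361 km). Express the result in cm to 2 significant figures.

≈ 210 cm

Vinen: 8.01×10^5 Gt = 8.010×10^17 kg; dividing by ρ_w = 1.029 g cm⁻³ = 1029 kg m⁻³ gives 7.784×10^14 m³ of water.
Osten: 26.9 km³ × (902/1029) = 23.58 km³ of water.
Total added water ≈ 7.784×10^14 m³ over 3.69×10^14 m² → Δh = 2.11 m = 210 cm.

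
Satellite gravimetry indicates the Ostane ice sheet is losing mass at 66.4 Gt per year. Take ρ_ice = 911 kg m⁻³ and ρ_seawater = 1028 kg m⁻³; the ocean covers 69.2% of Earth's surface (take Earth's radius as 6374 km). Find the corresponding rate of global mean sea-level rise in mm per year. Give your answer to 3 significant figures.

≈ 0.183 mm/yr

ρ_w = 1028 kg m⁻³. Annual water volume added = 66.4 Gt / ρ_w = 6.640×10^13 kg / 1028 kg m⁻³ = 6.459×10^10 m³.
Δh per year = 6.459×10^10 / 3.53×10^14 = 1.83×10^-4 m = 0.183 mm.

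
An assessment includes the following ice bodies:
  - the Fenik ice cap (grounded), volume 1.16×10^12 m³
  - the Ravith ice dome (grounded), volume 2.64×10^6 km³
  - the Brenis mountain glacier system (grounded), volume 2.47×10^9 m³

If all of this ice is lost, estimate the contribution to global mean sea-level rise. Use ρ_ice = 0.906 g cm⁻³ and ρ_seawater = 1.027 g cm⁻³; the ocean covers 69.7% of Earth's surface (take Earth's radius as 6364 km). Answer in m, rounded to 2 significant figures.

Fenik: 1.16×10^12 m³ × (906/1027) = 1.023×10^12 m³ of water.
Ravith: 2.64×10^6 km³ × (906/1027) = 2.329×10^6 km³ of water.
Brenis: 2.47×10^9 m³ × (906/1027) = 2.179×10^9 m³ of water.
Total added water ≈ 2.330×10^15 m³ over 3.55×10^14 m² → Δh = 6.57 m.

≈ 6.6 m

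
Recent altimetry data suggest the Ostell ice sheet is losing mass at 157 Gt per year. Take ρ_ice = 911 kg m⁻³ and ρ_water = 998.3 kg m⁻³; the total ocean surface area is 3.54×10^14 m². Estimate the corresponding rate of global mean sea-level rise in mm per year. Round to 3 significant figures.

≈ 0.444 mm/yr

ρ_w = 998.3 kg m⁻³. Annual water volume added = 157 Gt / ρ_w = 1.570×10^14 kg / 998.3 kg m⁻³ = 1.573×10^11 m³.
Δh per year = 1.573×10^11 / 3.54×10^14 = 4.44×10^-4 m = 0.444 mm.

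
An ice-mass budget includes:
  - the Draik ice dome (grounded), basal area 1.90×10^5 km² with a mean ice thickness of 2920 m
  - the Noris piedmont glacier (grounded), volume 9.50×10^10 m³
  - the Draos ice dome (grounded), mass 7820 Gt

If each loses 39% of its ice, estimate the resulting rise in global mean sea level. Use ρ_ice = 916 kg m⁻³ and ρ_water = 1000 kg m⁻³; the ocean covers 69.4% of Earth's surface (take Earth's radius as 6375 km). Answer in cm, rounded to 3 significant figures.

Draik: ice volume = 1.90×10^5 km² × 2920 m = 5.548×10^5 km³; 0.39 × 5.548×10^5 × (916/1000) = 1.982×10^5 km³ of water.
Noris: 0.39 × 9.50×10^10 m³ × (916/1000) = 3.394×10^10 m³ of water.
Draos: 0.39 × 7820 Gt = 3.050×10^15 kg; dividing by ρ_w = 1000 kg m⁻³ gives 3.050×10^12 m³ of water.
Total added water ≈ 2.013×10^14 m³ over 3.54×10^14 m² → Δh = 0.568 m = 56.8 cm.

≈ 56.8 cm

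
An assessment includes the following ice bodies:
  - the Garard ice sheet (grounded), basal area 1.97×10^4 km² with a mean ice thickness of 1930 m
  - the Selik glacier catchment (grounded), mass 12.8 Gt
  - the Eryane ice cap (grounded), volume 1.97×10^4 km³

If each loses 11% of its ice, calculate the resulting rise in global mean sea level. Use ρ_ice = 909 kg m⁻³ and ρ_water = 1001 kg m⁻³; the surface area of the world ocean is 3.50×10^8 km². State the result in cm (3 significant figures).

Garard: ice volume = 1.97×10^4 km² × 1930 m = 3.802×10^4 km³; 0.11 × 3.802×10^4 × (909/1001) = 3798 km³ of water.
Selik: 0.11 × 12.8 Gt = 1.408×10^12 kg; dividing by ρ_w = 1001 kg m⁻³ gives 1.407×10^9 m³ of water.
Eryane: 0.11 × 1.97×10^4 km³ × (909/1001) = 1968 km³ of water.
Total added water ≈ 5.767×10^12 m³ over 3.50×10^14 m² → Δh = 0.0165 m = 1.65 cm.

≈ 1.65 cm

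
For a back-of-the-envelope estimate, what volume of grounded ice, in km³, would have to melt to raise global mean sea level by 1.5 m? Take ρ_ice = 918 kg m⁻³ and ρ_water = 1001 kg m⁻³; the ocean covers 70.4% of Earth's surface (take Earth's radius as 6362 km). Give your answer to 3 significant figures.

Required water volume = Δh × A = 1.5 m × 3.58×10^14 m² = 5.371×10^14 m³ = 5.371×10^5 km³.
Ice volume = water volume × ρ_w/ρ_ice = 5.371×10^5 × 1001/918 = 5.86×10^5 km³.

≈ 5.86×10^5 km³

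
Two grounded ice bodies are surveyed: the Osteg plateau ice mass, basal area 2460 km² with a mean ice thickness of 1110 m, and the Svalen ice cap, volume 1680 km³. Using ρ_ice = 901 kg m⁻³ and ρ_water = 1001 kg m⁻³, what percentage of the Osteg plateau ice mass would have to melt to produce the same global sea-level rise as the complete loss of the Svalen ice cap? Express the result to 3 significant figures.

≈ 61.5 %

Equal sea-level rise means equal mass of meltwater, i.e. equal mass of ice lost.
Ice mass of Svalen: 1.514×10^15 kg; ice mass of Osteg: 2.460×10^15 kg.
Fraction required = 1.514×10^15 / 2.460×10^15 = 0.615 → 61.5 %.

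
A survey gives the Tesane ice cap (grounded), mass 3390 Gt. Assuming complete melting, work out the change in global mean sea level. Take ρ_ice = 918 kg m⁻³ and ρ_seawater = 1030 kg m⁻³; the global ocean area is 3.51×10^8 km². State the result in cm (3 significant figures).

Tesane: 3390 Gt = 3.390×10^15 kg; dividing by ρ_w = 1030 kg m⁻³ gives 3.291×10^12 m³ of water.
Spread over 3.51×10^14 m² of ocean, Δh = 3.291×10^12 / 3.51×10^14 = 9.38×10^-3 m = 0.938 cm.

≈ 0.938 cm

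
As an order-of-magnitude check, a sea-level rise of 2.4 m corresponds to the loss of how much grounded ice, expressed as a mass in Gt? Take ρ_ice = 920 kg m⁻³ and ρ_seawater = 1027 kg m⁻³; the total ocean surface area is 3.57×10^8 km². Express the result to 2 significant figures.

Required water volume = Δh × A = 2.4 m × 3.57×10^14 m² = 8.568×10^14 m³.
ρ_w = 1027 kg m⁻³, so the mass of water = 8.568×10^14 m³ × 1027 kg m⁻³ = 8.799×10^17 kg = 8.8×10^5 Gt (and the same mass of ice, by conservation).

≈ 8.8×10^5 Gt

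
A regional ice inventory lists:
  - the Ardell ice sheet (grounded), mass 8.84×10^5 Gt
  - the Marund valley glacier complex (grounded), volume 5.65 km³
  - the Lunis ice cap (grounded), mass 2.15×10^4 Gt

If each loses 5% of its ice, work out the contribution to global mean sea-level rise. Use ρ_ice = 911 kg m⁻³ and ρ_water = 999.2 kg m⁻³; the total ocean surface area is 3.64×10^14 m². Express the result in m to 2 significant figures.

≈ 0.12 m

Ardell: 0.05 × 8.84×10^5 Gt = 4.420×10^16 kg; dividing by ρ_w = 999.2 kg m⁻³ gives 4.424×10^13 m³ of water.
Marund: 0.05 × 5.65 km³ × (911/999.2) = 0.2576 km³ of water.
Lunis: 0.05 × 2.15×10^4 Gt = 1.075×10^15 kg; dividing by ρ_w = 999.2 kg m⁻³ gives 1.076×10^12 m³ of water.
Total added water ≈ 4.531×10^13 m³ over 3.64×10^14 m² → Δh = 0.124 m.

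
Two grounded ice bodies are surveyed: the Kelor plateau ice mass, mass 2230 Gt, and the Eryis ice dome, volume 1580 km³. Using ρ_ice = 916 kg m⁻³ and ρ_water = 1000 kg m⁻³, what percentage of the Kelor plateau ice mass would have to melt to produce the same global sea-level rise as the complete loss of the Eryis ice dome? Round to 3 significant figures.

≈ 64.9 %

Equal sea-level rise means equal mass of meltwater, i.e. equal mass of ice lost.
Ice mass of Eryis: 1.447×10^15 kg; ice mass of Kelor: 2.230×10^15 kg.
Fraction required = 1.447×10^15 / 2.230×10^15 = 0.649 → 64.9 %.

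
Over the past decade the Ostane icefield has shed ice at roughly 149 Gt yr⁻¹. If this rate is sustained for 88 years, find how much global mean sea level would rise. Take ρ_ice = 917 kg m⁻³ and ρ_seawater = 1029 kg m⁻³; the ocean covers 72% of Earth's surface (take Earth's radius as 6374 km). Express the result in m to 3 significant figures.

Total mass lost = 149 Gt/yr × 88 yr = 1.311×10^4 Gt = 1.311×10^16 kg.
ρ_w = 1029 kg m⁻³, so water volume = 1.311×10^16 / 1029 = 1.274×10^13 m³.
Δh = 1.274×10^13 / 3.68×10^14 = 0.0347 m.

≈ 0.0347 m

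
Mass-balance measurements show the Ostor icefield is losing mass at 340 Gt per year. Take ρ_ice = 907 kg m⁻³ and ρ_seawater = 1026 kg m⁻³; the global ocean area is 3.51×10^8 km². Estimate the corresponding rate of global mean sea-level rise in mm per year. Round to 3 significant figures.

≈ 0.944 mm/yr

ρ_w = 1026 kg m⁻³. Annual water volume added = 340 Gt / ρ_w = 3.400×10^14 kg / 1026 kg m⁻³ = 3.314×10^11 m³.
Δh per year = 3.314×10^11 / 3.51×10^14 = 9.44×10^-4 m = 0.944 mm.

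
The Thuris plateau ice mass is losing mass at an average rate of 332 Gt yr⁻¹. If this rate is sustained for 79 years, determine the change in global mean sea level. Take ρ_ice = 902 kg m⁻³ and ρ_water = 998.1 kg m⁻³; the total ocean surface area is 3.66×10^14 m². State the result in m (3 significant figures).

Total mass lost = 332 Gt/yr × 79 yr = 2.623×10^4 Gt = 2.623×10^16 kg.
ρ_w = 998.1 kg m⁻³, so water volume = 2.623×10^16 / 998.1 = 2.628×10^13 m³.
Δh = 2.628×10^13 / 3.66×10^14 = 0.0718 m.

≈ 0.0718 m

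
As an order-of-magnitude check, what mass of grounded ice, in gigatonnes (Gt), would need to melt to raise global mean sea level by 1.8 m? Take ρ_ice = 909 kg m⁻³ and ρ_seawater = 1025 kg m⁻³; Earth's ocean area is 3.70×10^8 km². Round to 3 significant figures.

≈ 6.83×10^5 Gt

Required water volume = Δh × A = 1.8 m × 3.70×10^14 m² = 6.660×10^14 m³.
ρ_w = 1025 kg m⁻³, so the mass of water = 6.660×10^14 m³ × 1025 kg m⁻³ = 6.826×10^17 kg = 6.83×10^5 Gt (and the same mass of ice, by conservation).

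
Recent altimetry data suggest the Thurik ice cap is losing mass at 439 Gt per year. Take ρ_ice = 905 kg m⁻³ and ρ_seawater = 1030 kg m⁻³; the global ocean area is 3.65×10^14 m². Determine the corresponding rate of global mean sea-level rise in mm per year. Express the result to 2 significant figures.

≈ 1.2 mm/yr

ρ_w = 1030 kg m⁻³. Annual water volume added = 439 Gt / ρ_w = 4.390×10^14 kg / 1030 kg m⁻³ = 4.262×10^11 m³.
Δh per year = 4.262×10^11 / 3.65×10^14 = 1.17×10^-3 m = 1.2 mm.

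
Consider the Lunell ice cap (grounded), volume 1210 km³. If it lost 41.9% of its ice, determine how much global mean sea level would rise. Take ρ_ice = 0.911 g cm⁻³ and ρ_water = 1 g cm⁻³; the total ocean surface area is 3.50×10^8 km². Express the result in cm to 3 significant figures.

Lunell: 0.419 × 1210 km³ × (911/1000) = 461.9 km³ of water.
Spread over 3.50×10^14 m² of ocean, Δh = 4.619×10^11 / 3.50×10^14 = 1.32×10^-3 m = 0.132 cm.

≈ 0.132 cm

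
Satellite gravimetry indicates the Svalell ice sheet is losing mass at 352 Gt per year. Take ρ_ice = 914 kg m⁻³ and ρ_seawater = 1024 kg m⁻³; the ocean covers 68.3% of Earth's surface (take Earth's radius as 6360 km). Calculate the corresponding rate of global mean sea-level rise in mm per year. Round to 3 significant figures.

≈ 0.990 mm/yr

ρ_w = 1024 kg m⁻³. Annual water volume added = 352 Gt / ρ_w = 3.520×10^14 kg / 1024 kg m⁻³ = 3.438×10^11 m³.
Δh per year = 3.438×10^11 / 3.47×10^14 = 9.90×10^-4 m = 0.990 mm.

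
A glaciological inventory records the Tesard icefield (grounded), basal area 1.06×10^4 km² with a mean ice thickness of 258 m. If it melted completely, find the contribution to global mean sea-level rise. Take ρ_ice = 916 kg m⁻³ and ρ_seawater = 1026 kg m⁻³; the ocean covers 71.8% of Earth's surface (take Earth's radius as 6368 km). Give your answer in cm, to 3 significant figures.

≈ 0.667 cm

Tesard: ice volume = 1.06×10^4 km² × 258 m = 2735 km³; 2735 × (916/1026) = 2442 km³ of water.
Spread over 3.66×10^14 m² of ocean, Δh = 2.442×10^12 / 3.66×10^14 = 6.67×10^-3 m = 0.667 cm.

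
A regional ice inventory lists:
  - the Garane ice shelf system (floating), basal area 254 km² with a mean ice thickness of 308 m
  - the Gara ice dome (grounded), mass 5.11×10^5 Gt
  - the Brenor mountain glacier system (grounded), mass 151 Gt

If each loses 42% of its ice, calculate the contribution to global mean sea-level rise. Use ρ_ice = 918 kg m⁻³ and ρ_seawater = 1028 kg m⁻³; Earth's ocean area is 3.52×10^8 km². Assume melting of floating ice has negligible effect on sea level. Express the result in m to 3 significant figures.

The Garane ice shelf system is floating and already displaces its own weight of water, so its melt adds essentially nothing to sea level.
Gara: 0.42 × 5.11×10^5 Gt = 2.146×10^17 kg; dividing by ρ_w = 1028 kg m⁻³ gives 2.088×10^14 m³ of water.
Brenor: 0.42 × 151 Gt = 6.342×10^13 kg; dividing by ρ_w = 1028 kg m⁻³ gives 6.169×10^10 m³ of water.
Total added water ≈ 2.088×10^14 m³ over 3.52×10^14 m² → Δh = 0.593 m.

≈ 0.593 m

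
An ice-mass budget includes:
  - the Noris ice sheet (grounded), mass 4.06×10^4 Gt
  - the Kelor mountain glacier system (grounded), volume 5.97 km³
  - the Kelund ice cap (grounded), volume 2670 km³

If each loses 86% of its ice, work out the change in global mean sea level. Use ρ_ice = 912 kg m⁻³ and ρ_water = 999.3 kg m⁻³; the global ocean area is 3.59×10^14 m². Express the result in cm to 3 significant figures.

Noris: 0.86 × 4.06×10^4 Gt = 3.492×10^16 kg; dividing by ρ_w = 999.3 kg m⁻³ gives 3.494×10^13 m³ of water.
Kelor: 0.86 × 5.97 km³ × (912/999.3) = 4.686 km³ of water.
Kelund: 0.86 × 2670 km³ × (912/999.3) = 2096 km³ of water.
Total added water ≈ 3.704×10^13 m³ over 3.59×10^14 m² → Δh = 0.103 m = 10.3 cm.

≈ 10.3 cm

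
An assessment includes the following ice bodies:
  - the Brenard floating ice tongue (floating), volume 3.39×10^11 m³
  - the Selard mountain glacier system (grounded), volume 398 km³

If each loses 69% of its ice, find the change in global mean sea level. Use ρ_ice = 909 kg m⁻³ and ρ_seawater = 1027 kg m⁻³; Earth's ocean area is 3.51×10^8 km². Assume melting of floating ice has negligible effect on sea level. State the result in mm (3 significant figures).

≈ 0.692 mm

The Brenard floating ice tongue is floating and already displaces its own weight of water, so its melt adds essentially nothing to sea level.
Selard: 0.69 × 398 km³ × (909/1027) = 243.1 km³ of water.
Total added water ≈ 2.431×10^11 m³ over 3.51×10^14 m² → Δh = 6.92×10^-4 m = 0.692 mm.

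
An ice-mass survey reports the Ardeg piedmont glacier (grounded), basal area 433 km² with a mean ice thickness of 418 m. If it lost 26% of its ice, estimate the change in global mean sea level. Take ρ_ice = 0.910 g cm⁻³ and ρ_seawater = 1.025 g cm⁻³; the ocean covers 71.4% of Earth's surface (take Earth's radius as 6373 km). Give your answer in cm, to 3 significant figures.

Ardeg: ice volume = 433 km² × 418 m = 181.0 km³; 0.26 × 181.0 × (910/1025) = 41.78 km³ of water.
Spread over 3.64×10^14 m² of ocean, Δh = 4.178×10^10 / 3.64×10^14 = 1.15×10^-4 m = 0.0115 cm.

≈ 0.0115 cm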